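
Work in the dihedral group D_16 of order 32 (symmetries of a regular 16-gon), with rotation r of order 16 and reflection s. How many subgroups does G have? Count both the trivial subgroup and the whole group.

36

|G| = 32, so by Lagrange every subgroup order divides 32. Divisors: 1, 2, 4, 8, 16, 32.
Subgroups by order — order 1: 1; order 2: 17; order 4: 9; order 8: 5; order 16: 3; order 32: 1.
Total: 1 + 17 + 9 + 5 + 3 + 1 = 36.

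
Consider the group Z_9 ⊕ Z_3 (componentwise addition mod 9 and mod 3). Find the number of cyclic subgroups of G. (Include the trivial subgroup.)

8

A cyclic subgroup of order d is generated by each of its φ(d) elements of order d, so the cyclic subgroups of order d number (#elements of order d)/φ(d).
Cyclic subgroups by order — order 1: 1; order 3: 4; order 9: 3.
Total: 8.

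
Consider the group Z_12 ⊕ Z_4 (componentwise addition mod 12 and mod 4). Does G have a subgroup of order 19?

No

19 does not divide |G| = 48, so by Lagrange no subgroup of order 19 exists.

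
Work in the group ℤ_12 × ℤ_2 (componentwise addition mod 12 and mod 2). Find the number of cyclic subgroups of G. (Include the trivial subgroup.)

Group the elements of G by the cyclic subgroup they generate; each cyclic subgroup of order d accounts for φ(d) elements.
Cyclic subgroups by order — order 1: 1; order 2: 3; order 3: 1; order 4: 2; order 6: 3; order 12: 2.
Total: 12.

12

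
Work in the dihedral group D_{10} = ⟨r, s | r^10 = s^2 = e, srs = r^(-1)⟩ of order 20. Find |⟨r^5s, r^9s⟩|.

|⟨r^5s⟩| = 2 and |⟨r^9s⟩| = 2, so |H| is a multiple of lcm(2, 2) = 2 and divides |G| = 20.
Closing under the operation: H = {e, r^2, r^4, r^6, r^8, rs, r^3s, r^5s, r^7s, r^9s}, so |H| = 10.

10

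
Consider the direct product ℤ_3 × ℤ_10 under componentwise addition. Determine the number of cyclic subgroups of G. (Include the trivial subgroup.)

Group the elements of G by the cyclic subgroup they generate; each cyclic subgroup of order d accounts for φ(d) elements.
Cyclic subgroups by order — order 1: 1; order 2: 1; order 3: 1; order 5: 1; order 6: 1; order 10: 1; order 15: 1; order 30: 1.
Total: 8.

8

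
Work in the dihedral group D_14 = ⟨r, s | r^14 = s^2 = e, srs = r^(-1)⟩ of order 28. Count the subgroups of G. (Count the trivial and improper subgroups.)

28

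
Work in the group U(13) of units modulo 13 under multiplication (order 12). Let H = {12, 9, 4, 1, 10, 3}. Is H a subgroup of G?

Yes

|H| = 6 divides |G| = 12, consistent with Lagrange.
H contains the identity, every element's inverse is in H, and H is closed under ·: it is a subgroup.
In fact H = ⟨4⟩.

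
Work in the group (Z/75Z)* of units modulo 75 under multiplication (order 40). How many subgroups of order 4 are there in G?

3

|G| = 40 and 4 | 40, so subgroups of order 4 are possible by Lagrange.
The subgroups of order 4 are: {1, 26, 49, 74}; {1, 32, 49, 68}; {1, 7, 43, 49}.
So G has 3 subgroups of order 4.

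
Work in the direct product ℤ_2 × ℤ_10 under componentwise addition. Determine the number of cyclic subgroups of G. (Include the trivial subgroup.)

8

Group the elements of G by the cyclic subgroup they generate; each cyclic subgroup of order d accounts for φ(d) elements.
Cyclic subgroups by order — order 1: 1; order 2: 3; order 5: 1; order 10: 3.
Total: 8.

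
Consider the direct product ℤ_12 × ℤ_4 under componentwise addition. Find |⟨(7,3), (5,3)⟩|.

24

|⟨(7,3)⟩| = 12 and |⟨(5,3)⟩| = 12, so |H| is a multiple of lcm(12, 12) = 12 and divides |G| = 48.
Closing under the operation: H = {(0,0), (0,2), (1,1), (1,3), (2,0), (2,2), (3,1), (3,3), (4,0), (4,2), (5,1), (5,3), (6,0), (6,2), (7,1), (7,3), (8,0), (8,2), (9,1), (9,3), (10,0), (10,2), (11,1), (11,3)}, so |H| = 24.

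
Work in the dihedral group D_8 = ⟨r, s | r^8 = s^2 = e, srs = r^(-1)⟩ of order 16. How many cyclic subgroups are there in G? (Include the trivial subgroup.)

12

A cyclic subgroup of order d is generated by each of its φ(d) elements of order d, so the cyclic subgroups of order d number (#elements of order d)/φ(d).
Cyclic subgroups by order — order 1: 1; order 2: 9; order 4: 1; order 8: 1.
Total: 12.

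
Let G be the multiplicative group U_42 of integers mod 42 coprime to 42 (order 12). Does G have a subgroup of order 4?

4 | 12. A subgroup of order 4 is {1, 13, 29, 41}.

Yes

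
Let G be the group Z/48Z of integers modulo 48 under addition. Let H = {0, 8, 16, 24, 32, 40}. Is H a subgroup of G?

|H| = 6 divides |G| = 48, consistent with Lagrange.
H contains the identity, every element's inverse is in H, and H is closed under +: it is a subgroup.
In fact H = ⟨8⟩.

Yes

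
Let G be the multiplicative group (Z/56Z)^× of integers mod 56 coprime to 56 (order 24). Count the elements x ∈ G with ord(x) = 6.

Enumerating element orders in G gives 14 elements of order 6.

14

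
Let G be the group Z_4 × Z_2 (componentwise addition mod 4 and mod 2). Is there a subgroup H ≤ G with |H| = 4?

4 | 8. A subgroup of order 4 is {(0,0), (0,1), (2,0), (2,1)}.

Yes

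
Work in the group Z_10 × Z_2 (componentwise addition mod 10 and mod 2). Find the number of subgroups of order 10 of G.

|G| = 20 and 10 | 20, so subgroups of order 10 are possible by Lagrange.
The subgroups of order 10 are: {(0,0), (0,1), (2,0), (2,1), (4,0), (4,1), (6,0), (6,1), (8,0), (8,1)}; {(0,0), (1,0), (2,0), (3,0), (4,0), (5,0), (6,0), (7,0), (8,0), (9,0)}; {(0,0), (1,1), (2,0), (3,1), (4,0), (5,1), (6,0), (7,1), (8,0), (9,1)}.
So G has 3 subgroups of order 10.

3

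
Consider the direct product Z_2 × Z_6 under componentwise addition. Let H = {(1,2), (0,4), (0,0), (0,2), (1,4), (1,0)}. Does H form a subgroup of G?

|H| = 6 divides |G| = 12, consistent with Lagrange.
H contains the identity, every element's inverse is in H, and H is closed under +: it is a subgroup.
In fact H = ⟨(1,2)⟩.

Yes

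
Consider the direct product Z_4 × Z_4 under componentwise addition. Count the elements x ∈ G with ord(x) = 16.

0

An element (a,b) has order lcm(ord(a), ord(b)); count pairs with lcm equal to 16.
Enumerating gives 0 such elements.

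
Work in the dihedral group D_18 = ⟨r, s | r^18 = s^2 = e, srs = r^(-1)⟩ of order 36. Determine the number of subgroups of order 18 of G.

3

|G| = 36 and 18 | 36, so subgroups of order 18 are possible by Lagrange.
The subgroups of order 18 are: {e, r, r^2, r^3, r^4, r^5, r^6, r^7, r^8, r^9, r^10, r^11, r^12, r^13, r^14, r^15, r^16, r^17}; {e, r^2, r^4, r^6, r^8, r^10, r^12, r^14, r^16, s, r^2s, r^4s, r^6s, r^8s, r^10s, r^12s, r^14s, r^16s}; {e, r^2, r^4, r^6, r^8, r^10, r^12, r^14, r^16, rs, r^3s, r^5s, r^7s, r^9s, r^11s, r^13s, r^15s, r^17s}.
So G has 3 subgroups of order 18.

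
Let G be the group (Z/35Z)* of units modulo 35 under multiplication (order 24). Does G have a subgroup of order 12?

12 | 24. A subgroup of order 12 is {1, 3, 4, 9, 11, 12, 13, 16, 17, 27, 29, 33}.

Yes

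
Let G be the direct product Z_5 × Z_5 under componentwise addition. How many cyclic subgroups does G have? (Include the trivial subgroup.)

7

Group the elements of G by the cyclic subgroup they generate; each cyclic subgroup of order d accounts for φ(d) elements.
Cyclic subgroups by order — order 1: 1; order 5: 6.
Total: 7.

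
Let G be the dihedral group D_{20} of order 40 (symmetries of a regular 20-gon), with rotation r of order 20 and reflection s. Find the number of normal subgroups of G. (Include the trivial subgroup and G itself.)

G has 48 subgroups. Checking conjugation-invariance by order — order 1: 1/1 normal; order 2: 1/21 normal; order 4: 1/11 normal; order 5: 1/1 normal; order 8: 0/5 normal; order 10: 1/5 normal; order 20: 3/3 normal; order 40: 1/1 normal.
Total normal subgroups: 9.

9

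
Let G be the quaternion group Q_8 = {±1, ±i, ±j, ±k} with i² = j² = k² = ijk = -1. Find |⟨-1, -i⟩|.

|⟨-1⟩| = 2 and |⟨-i⟩| = 4, so |H| is a multiple of lcm(2, 4) = 4 and divides |G| = 8.
Closing under the operation: H = {1, -1, i, -i}, so |H| = 4.

4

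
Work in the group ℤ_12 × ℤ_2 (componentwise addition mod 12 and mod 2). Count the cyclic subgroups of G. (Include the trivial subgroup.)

12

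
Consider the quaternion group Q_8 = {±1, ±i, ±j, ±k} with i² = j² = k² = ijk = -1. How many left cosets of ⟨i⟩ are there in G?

2

|⟨i⟩| = 4 and |G| = 8.
By Lagrange, [G : H] = |G|/|H| = 8/4 = 2.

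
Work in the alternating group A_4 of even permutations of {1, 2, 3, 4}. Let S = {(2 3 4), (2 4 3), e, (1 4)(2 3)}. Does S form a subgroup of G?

Closure fails: (2 4 3) ∘ (1 4)(2 3) = (1 3 4) ∉ S. So S is not a subgroup.

No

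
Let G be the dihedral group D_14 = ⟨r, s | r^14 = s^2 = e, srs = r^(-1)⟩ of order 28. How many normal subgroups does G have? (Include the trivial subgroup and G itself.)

7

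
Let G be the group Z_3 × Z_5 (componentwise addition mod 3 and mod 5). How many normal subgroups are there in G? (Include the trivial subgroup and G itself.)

4

G is abelian, so every subgroup is normal.
G has 4 subgroups in total, hence 4 normal subgroups.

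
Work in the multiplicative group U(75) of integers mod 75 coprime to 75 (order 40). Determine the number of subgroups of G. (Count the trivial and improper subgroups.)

16

|G| = 40, so by Lagrange every subgroup order divides 40. Divisors: 1, 2, 4, 5, 8, 10, 20, 40.
Subgroups by order — order 1: 1; order 2: 3; order 4: 3; order 5: 1; order 8: 1; order 10: 3; order 20: 3; order 40: 1.
Total: 1 + 3 + 3 + 1 + 1 + 3 + 3 + 1 = 16.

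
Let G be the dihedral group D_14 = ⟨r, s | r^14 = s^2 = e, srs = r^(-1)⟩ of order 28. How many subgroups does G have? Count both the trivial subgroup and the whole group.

28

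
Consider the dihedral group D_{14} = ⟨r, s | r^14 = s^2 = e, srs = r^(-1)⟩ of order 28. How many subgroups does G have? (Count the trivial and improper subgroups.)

28

|G| = 28, so by Lagrange every subgroup order divides 28. Divisors: 1, 2, 4, 7, 14, 28.
Subgroups by order — order 1: 1; order 2: 15; order 4: 7; order 7: 1; order 14: 3; order 28: 1.
Total: 1 + 15 + 7 + 1 + 3 + 1 = 28.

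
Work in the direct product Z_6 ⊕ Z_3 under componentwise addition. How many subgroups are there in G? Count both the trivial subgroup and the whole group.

|G| = 18, so by Lagrange every subgroup order divides 18. Divisors: 1, 2, 3, 6, 9, 18.
Subgroups by order — order 1: 1; order 2: 1; order 3: 4; order 6: 4; order 9: 1; order 18: 1.
Total: 1 + 1 + 4 + 4 + 1 + 1 = 12.

12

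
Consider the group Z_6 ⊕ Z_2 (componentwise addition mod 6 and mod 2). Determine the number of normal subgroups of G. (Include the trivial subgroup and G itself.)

10

G is abelian, so every subgroup is normal.
G has 10 subgroups in total, hence 10 normal subgroups.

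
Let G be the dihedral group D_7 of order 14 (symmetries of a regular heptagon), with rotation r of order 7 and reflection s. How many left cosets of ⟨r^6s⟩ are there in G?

7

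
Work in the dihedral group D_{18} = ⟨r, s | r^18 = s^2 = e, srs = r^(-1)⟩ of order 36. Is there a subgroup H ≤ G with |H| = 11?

11 does not divide |G| = 36, so by Lagrange no subgroup of order 11 exists.

No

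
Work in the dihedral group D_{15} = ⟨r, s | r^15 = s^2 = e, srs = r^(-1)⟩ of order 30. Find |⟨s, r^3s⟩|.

|⟨s⟩| = 2 and |⟨r^3s⟩| = 2, so |H| is a multiple of lcm(2, 2) = 2 and divides |G| = 30.
Closing under the operation: H = {e, r^3, r^6, r^9, r^12, s, r^3s, r^6s, r^9s, r^12s}, so |H| = 10.

10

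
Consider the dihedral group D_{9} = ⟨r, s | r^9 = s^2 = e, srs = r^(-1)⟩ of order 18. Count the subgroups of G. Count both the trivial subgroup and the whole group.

16

|G| = 18, so by Lagrange every subgroup order divides 18. Divisors: 1, 2, 3, 6, 9, 18.
Subgroups by order — order 1: 1; order 2: 9; order 3: 1; order 6: 3; order 9: 1; order 18: 1.
Total: 1 + 9 + 1 + 3 + 1 + 1 = 16.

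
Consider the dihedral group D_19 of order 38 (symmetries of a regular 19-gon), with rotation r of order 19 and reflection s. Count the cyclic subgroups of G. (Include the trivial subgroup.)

21

A cyclic subgroup of order d is generated by each of its φ(d) elements of order d, so the cyclic subgroups of order d number (#elements of order d)/φ(d).
Cyclic subgroups by order — order 1: 1; order 2: 19; order 19: 1.
Total: 21.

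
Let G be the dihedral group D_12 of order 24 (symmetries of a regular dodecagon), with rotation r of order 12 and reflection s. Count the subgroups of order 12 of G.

3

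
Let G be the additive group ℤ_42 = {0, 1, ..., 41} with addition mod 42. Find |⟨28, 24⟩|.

|⟨28⟩| = 3 and |⟨24⟩| = 7, so |H| is a multiple of lcm(3, 7) = 21 and divides |G| = 42.
Closing under the operation: H = {0, 2, 4, 6, 8, 10, 12, 14, 16, 18, 20, 22, 24, 26, 28, 30, 32, 34, 36, 38, 40}, so |H| = 21.

21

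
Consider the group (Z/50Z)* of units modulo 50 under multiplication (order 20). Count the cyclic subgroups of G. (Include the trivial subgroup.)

6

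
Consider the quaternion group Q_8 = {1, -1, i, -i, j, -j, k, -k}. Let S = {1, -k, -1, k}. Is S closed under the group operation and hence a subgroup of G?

Yes

|S| = 4 divides |G| = 8, consistent with Lagrange.
S contains the identity, every element's inverse is in S, and S is closed under ·: it is a subgroup.
In fact S = ⟨-k⟩.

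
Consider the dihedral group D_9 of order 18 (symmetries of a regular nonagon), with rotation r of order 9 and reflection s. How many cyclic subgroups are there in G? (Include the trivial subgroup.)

A cyclic subgroup of order d is generated by each of its φ(d) elements of order d, so the cyclic subgroups of order d number (#elements of order d)/φ(d).
Cyclic subgroups by order — order 1: 1; order 2: 9; order 3: 1; order 9: 1.
Total: 12.

12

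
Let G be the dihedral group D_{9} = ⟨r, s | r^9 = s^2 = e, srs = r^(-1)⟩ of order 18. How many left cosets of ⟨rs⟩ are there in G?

9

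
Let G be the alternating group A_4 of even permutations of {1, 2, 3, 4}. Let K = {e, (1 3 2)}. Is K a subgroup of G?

No

(1 3 2) ∈ K but its inverse (1 2 3) ∉ K, so K is not a subgroup.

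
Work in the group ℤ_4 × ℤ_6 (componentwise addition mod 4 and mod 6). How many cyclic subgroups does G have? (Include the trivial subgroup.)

12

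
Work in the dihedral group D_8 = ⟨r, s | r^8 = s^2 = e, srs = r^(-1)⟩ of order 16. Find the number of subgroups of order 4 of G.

5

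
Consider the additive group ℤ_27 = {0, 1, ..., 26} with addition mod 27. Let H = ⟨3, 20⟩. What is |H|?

27

|⟨3⟩| = 9 and |⟨20⟩| = 27, so |H| is a multiple of lcm(9, 27) = 27 and divides |G| = 27.
Closing {3, 20} under the group operation gives all of G, so |H| = 27.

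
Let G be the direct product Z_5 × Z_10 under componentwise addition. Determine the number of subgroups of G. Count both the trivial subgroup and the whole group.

|G| = 50, so by Lagrange every subgroup order divides 50. Divisors: 1, 2, 5, 10, 25, 50.
Subgroups by order — order 1: 1; order 2: 1; order 5: 6; order 10: 6; order 25: 1; order 50: 1.
Total: 1 + 1 + 6 + 6 + 1 + 1 = 16.

16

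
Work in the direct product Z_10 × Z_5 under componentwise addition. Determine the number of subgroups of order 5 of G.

6

|G| = 50 and 5 | 50, so subgroups of order 5 are possible by Lagrange.
The subgroups of order 5 are: {(0,0), (0,1), (0,2), (0,3), (0,4)}; {(0,0), (2,0), (4,0), (6,0), (8,0)}; {(0,0), (2,1), (4,2), (6,3), (8,4)}; {(0,0), (2,2), (4,4), (6,1), (8,3)}; … (6 in all).
So G has 6 subgroups of order 5.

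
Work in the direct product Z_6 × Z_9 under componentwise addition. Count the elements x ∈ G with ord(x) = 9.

18

An element (a,b) has order lcm(ord(a), ord(b)); count pairs with lcm equal to 9.
Enumerating gives 18 such elements.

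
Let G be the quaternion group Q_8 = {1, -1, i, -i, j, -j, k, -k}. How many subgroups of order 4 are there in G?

3

|G| = 8 and 4 | 8, so subgroups of order 4 are possible by Lagrange.
The subgroups of order 4 are: {1, -1, i, -i}; {1, -1, j, -j}; {1, -1, k, -k}.
So G has 3 subgroups of order 4.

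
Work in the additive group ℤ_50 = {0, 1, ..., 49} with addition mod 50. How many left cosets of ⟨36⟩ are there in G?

2

|⟨36⟩| = 25 and |G| = 50.
By Lagrange, [G : H] = |G|/|H| = 50/25 = 2.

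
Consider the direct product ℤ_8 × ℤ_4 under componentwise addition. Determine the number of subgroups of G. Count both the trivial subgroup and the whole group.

|G| = 32, so by Lagrange every subgroup order divides 32. Divisors: 1, 2, 4, 8, 16, 32.
Subgroups by order — order 1: 1; order 2: 3; order 4: 7; order 8: 7; order 16: 3; order 32: 1.
Total: 1 + 3 + 7 + 7 + 3 + 1 = 22.

22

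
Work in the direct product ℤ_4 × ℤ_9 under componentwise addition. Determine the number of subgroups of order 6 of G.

1

|G| = 36 and 6 | 36, so subgroups of order 6 are possible by Lagrange.
The subgroups of order 6 are: {(0,0), (0,3), (0,6), (2,0), (2,3), (2,6)}.
So G has 1 subgroup of order 6.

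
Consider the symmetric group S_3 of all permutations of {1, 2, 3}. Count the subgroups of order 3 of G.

1

|G| = 6 and 3 | 6, so subgroups of order 3 are possible by Lagrange.
The subgroups of order 3 are: {e, (1 2 3), (1 3 2)}.
So G has 1 subgroup of order 3.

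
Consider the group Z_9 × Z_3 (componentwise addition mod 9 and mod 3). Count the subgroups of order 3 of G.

4

|G| = 27 and 3 | 27, so subgroups of order 3 are possible by Lagrange.
The subgroups of order 3 are: {(0,0), (0,1), (0,2)}; {(0,0), (3,0), (6,0)}; {(0,0), (3,1), (6,2)}; {(0,0), (3,2), (6,1)}.
So G has 4 subgroups of order 3.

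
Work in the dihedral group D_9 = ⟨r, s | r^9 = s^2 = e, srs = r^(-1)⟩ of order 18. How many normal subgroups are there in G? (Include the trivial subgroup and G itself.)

4

G has 16 subgroups. Checking conjugation-invariance by order — order 1: 1/1 normal; order 2: 0/9 normal; order 3: 1/1 normal; order 6: 0/3 normal; order 9: 1/1 normal; order 18: 1/1 normal.
Total normal subgroups: 4.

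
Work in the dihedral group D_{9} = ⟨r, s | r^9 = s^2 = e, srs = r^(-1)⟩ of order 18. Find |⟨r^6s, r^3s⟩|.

6

|⟨r^6s⟩| = 2 and |⟨r^3s⟩| = 2, so |H| is a multiple of lcm(2, 2) = 2 and divides |G| = 18.
Closing under the operation: H = {e, r^3, r^6, s, r^3s, r^6s}, so |H| = 6.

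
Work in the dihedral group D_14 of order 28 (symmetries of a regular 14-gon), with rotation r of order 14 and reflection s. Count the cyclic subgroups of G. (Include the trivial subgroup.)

A cyclic subgroup of order d is generated by each of its φ(d) elements of order d, so the cyclic subgroups of order d number (#elements of order d)/φ(d).
Cyclic subgroups by order — order 1: 1; order 2: 15; order 7: 1; order 14: 1.
Total: 18.

18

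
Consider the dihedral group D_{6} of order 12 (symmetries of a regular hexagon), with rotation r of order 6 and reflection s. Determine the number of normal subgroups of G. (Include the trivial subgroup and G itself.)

7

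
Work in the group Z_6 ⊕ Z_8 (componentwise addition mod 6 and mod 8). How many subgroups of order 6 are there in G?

3

|G| = 48 and 6 | 48, so subgroups of order 6 are possible by Lagrange.
The subgroups of order 6 are: {(0,0), (0,4), (2,0), (2,4), (4,0), (4,4)}; {(0,0), (1,0), (2,0), (3,0), (4,0), (5,0)}; {(0,0), (1,4), (2,0), (3,4), (4,0), (5,4)}.
So G has 3 subgroups of order 6.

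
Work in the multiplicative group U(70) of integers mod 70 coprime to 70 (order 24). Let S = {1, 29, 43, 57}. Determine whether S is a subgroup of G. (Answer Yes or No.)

Yes

|S| = 4 divides |G| = 24, consistent with Lagrange.
S contains the identity, every element's inverse is in S, and S is closed under ·: it is a subgroup.
In fact S = ⟨43⟩.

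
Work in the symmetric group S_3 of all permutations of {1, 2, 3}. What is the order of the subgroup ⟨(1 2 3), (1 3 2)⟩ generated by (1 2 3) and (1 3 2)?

|⟨(1 2 3)⟩| = 3 and |⟨(1 3 2)⟩| = 3, so |H| is a multiple of lcm(3, 3) = 3 and divides |G| = 6.
Closing under the operation: H = {e, (1 2 3), (1 3 2)}, so |H| = 3.

3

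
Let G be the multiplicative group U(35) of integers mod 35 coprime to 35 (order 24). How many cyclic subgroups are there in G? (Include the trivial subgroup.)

12

Group the elements of G by the cyclic subgroup they generate; each cyclic subgroup of order d accounts for φ(d) elements.
Cyclic subgroups by order — order 1: 1; order 2: 3; order 3: 1; order 4: 2; order 6: 3; order 12: 2.
Total: 12.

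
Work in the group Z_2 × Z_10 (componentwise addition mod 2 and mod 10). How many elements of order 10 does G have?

An element (a,b) has order lcm(ord(a), ord(b)); count pairs with lcm equal to 10.
Enumerating gives 12 such elements.

12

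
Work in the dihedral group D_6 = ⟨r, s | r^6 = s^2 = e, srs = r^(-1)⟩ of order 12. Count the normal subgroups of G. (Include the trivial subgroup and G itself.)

G has 16 subgroups. Checking conjugation-invariance by order — order 1: 1/1 normal; order 2: 1/7 normal; order 3: 1/1 normal; order 4: 0/3 normal; order 6: 3/3 normal; order 12: 1/1 normal.
Total normal subgroups: 7.

7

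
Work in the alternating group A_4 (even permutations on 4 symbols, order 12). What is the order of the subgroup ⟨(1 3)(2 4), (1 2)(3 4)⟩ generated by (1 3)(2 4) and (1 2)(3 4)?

|⟨(1 3)(2 4)⟩| = 2 and |⟨(1 2)(3 4)⟩| = 2, so |H| is a multiple of lcm(2, 2) = 2 and divides |G| = 12.
Closing under the operation: H = {e, (1 2)(3 4), (1 3)(2 4), (1 4)(2 3)}, so |H| = 4.

4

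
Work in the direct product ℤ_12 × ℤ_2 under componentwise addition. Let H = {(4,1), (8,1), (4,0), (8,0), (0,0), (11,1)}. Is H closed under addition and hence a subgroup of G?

No

(11,1) ∈ H but its inverse (1,1) ∉ H, so H is not a subgroup.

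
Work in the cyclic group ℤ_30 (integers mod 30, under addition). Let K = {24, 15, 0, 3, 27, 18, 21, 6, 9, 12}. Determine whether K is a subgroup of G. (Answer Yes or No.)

Yes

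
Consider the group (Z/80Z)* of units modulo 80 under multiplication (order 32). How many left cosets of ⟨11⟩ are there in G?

|⟨11⟩| = 4 and |G| = 32.
By Lagrange, [G : H] = |G|/|H| = 32/4 = 8.

8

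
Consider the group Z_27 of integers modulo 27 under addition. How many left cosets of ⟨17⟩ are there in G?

|⟨17⟩| = 27 and |G| = 27.
By Lagrange, [G : H] = |G|/|H| = 27/27 = 1.

1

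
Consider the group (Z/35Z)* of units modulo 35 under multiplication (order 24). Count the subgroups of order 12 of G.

|G| = 24 and 12 | 24, so subgroups of order 12 are possible by Lagrange.
The subgroups of order 12 are: {1, 3, 4, 9, 11, 12, 13, 16, 17, 27, 29, 33}; {1, 2, 4, 8, 9, 11, 16, 18, 22, 23, 29, 32}; {1, 4, 6, 9, 11, 16, 19, 24, 26, 29, 31, 34}.
So G has 3 subgroups of order 12.

3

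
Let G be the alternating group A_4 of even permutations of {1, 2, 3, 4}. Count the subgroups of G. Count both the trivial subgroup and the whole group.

10

|G| = 12, so by Lagrange every subgroup order divides 12. Divisors: 1, 2, 3, 4, 6, 12.
Subgroups by order — order 1: 1; order 2: 3; order 3: 4; order 4: 1; order 6: 0; order 12: 1.
Total: 1 + 3 + 4 + 1 + 0 + 1 = 10.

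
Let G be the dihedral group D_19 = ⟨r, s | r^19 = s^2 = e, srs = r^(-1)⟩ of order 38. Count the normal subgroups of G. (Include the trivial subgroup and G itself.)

G has 22 subgroups. Checking conjugation-invariance by order — order 1: 1/1 normal; order 2: 0/19 normal; order 19: 1/1 normal; order 38: 1/1 normal.
Total normal subgroups: 3.

3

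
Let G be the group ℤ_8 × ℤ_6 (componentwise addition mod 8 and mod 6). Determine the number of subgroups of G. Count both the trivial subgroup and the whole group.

22

|G| = 48, so by Lagrange every subgroup order divides 48. Divisors: 1, 2, 3, 4, 6, 8, 12, 16, 24, 48.
Subgroups by order — order 1: 1; order 2: 3; order 3: 1; order 4: 3; order 6: 3; order 8: 3; order 12: 3; order 16: 1; order 24: 3; order 48: 1.
Total: 1 + 3 + 1 + 3 + 3 + 3 + 3 + 1 + 3 + 1 = 22.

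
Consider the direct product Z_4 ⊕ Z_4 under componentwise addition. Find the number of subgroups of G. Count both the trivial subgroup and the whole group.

|G| = 16, so by Lagrange every subgroup order divides 16. Divisors: 1, 2, 4, 8, 16.
Subgroups by order — order 1: 1; order 2: 3; order 4: 7; order 8: 3; order 16: 1.
Total: 1 + 3 + 7 + 3 + 1 = 15.

15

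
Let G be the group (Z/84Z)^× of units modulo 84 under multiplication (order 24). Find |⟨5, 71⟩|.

|⟨5⟩| = 6 and |⟨71⟩| = 2, so |H| is a multiple of lcm(6, 2) = 6 and divides |G| = 24.
Closing under the operation: H = {1, 5, 11, 17, 19, 23, 25, 31, 37, 41, 55, 71}, so |H| = 12.

12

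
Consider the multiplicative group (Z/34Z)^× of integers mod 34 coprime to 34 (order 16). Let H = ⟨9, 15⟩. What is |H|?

8

|⟨9⟩| = 8 and |⟨15⟩| = 8, so |H| is a multiple of lcm(8, 8) = 8 and divides |G| = 16.
Closing under the operation: H = {1, 9, 13, 15, 19, 21, 25, 33}, so |H| = 8.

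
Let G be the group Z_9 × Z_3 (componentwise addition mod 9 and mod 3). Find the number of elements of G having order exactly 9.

An element (a,b) has order lcm(ord(a), ord(b)); count pairs with lcm equal to 9.
Enumerating gives 18 such elements.

18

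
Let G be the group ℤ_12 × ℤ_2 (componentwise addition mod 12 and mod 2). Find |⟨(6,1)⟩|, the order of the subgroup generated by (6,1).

2

The order of (6,1) in Z_12 × Z_2 is lcm(ord(6) in Z_12, ord(1) in Z_2).
ord(6) = 2 and ord(1) = 2, so |⟨(6,1)⟩| = lcm(2, 2) = 2.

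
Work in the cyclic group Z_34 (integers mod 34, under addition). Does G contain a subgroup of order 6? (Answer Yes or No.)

6 does not divide |G| = 34, so by Lagrange no subgroup of order 6 exists.

No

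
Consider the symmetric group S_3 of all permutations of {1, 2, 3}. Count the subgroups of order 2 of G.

|G| = 6 and 2 | 6, so subgroups of order 2 are possible by Lagrange.
The subgroups of order 2 are: {e, (1 2)}; {e, (1 3)}; {e, (2 3)}.
So G has 3 subgroups of order 2.

3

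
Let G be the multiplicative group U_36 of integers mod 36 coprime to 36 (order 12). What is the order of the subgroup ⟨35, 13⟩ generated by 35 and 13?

|⟨35⟩| = 2 and |⟨13⟩| = 3, so |H| is a multiple of lcm(2, 3) = 6 and divides |G| = 12.
Closing under the operation: H = {1, 11, 13, 23, 25, 35}, so |H| = 6.

6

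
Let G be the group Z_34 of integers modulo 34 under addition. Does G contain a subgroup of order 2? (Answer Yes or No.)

2 | 34. A subgroup of order 2 is {0, 17}.

Yes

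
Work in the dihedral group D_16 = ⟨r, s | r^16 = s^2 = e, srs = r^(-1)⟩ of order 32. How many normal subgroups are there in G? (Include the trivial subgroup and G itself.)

8

G has 36 subgroups. Checking conjugation-invariance by order — order 1: 1/1 normal; order 2: 1/17 normal; order 4: 1/9 normal; order 8: 1/5 normal; order 16: 3/3 normal; order 32: 1/1 normal.
Total normal subgroups: 8.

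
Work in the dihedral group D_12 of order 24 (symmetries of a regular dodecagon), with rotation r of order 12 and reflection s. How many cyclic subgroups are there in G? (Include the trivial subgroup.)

A cyclic subgroup of order d is generated by each of its φ(d) elements of order d, so the cyclic subgroups of order d number (#elements of order d)/φ(d).
Cyclic subgroups by order — order 1: 1; order 2: 13; order 3: 1; order 4: 1; order 6: 1; order 12: 1.
Total: 18.

18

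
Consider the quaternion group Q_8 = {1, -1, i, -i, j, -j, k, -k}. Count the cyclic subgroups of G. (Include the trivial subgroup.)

5

Group the elements of G by the cyclic subgroup they generate; each cyclic subgroup of order d accounts for φ(d) elements.
Cyclic subgroups by order — order 1: 1; order 2: 1; order 4: 3.
Total: 5.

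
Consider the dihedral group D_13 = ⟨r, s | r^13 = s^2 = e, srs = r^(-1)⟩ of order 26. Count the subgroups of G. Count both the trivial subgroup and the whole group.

|G| = 26, so by Lagrange every subgroup order divides 26. Divisors: 1, 2, 13, 26.
Subgroups by order — order 1: 1; order 2: 13; order 13: 1; order 26: 1.
Total: 1 + 13 + 1 + 1 = 16.

16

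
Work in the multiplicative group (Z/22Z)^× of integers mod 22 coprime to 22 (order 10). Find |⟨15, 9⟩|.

|⟨15⟩| = 5 and |⟨9⟩| = 5, so |H| is a multiple of lcm(5, 5) = 5 and divides |G| = 10.
Closing under the operation: H = {1, 3, 5, 9, 15}, so |H| = 5.

5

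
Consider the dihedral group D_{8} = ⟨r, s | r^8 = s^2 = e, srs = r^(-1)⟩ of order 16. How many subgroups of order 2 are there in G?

9

|G| = 16 and 2 | 16, so subgroups of order 2 are possible by Lagrange.
The subgroups of order 2 are: {e, r^2s}; {e, r^3s}; {e, r^4}; {e, r^4s}; … (9 in all).
So G has 9 subgroups of order 2.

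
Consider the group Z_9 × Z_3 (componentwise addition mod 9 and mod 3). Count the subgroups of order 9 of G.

4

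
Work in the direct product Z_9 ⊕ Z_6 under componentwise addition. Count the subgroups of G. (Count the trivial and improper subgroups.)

|G| = 54, so by Lagrange every subgroup order divides 54. Divisors: 1, 2, 3, 6, 9, 18, 27, 54.
Subgroups by order — order 1: 1; order 2: 1; order 3: 4; order 6: 4; order 9: 4; order 18: 4; order 27: 1; order 54: 1.
Total: 1 + 1 + 4 + 4 + 4 + 4 + 1 + 1 = 20.

20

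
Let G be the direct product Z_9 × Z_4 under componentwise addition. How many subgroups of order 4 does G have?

1

|G| = 36 and 4 | 36, so subgroups of order 4 are possible by Lagrange.
The subgroups of order 4 are: {(0,0), (0,1), (0,2), (0,3)}.
So G has 1 subgroup of order 4.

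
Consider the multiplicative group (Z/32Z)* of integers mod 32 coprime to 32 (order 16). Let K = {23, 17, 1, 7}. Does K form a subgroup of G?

|K| = 4 divides |G| = 16, consistent with Lagrange.
K contains the identity, every element's inverse is in K, and K is closed under ·: it is a subgroup.
In fact K = ⟨23⟩.

Yes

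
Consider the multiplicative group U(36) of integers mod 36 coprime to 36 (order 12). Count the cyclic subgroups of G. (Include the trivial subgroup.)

8

Each element a generates a cyclic subgroup ⟨a⟩; distinct elements may generate the same one (a cyclic group of order d has φ(d) generators).
Cyclic subgroups by order — order 1: 1; order 2: 3; order 3: 1; order 6: 3.
Total: 8.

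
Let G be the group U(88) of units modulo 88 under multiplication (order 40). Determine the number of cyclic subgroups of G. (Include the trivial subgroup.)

Each element a generates a cyclic subgroup ⟨a⟩; distinct elements may generate the same one (a cyclic group of order d has φ(d) generators).
Cyclic subgroups by order — order 1: 1; order 2: 7; order 5: 1; order 10: 7.
Total: 16.

16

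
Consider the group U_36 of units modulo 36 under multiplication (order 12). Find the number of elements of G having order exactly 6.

6

The elements of order 6 are: 5, 7, 11, 23, 29, 31.
That's 6.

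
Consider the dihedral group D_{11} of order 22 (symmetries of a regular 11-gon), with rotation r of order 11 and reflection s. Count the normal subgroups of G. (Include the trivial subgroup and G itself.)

3

G has 14 subgroups. Checking conjugation-invariance by order — order 1: 1/1 normal; order 2: 0/11 normal; order 11: 1/1 normal; order 22: 1/1 normal.
Total normal subgroups: 3.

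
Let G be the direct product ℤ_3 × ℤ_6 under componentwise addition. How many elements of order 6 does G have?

8

An element (a,b) has order lcm(ord(a), ord(b)); count pairs with lcm equal to 6.
Enumerating gives 8 such elements.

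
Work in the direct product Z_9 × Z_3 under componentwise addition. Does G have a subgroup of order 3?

Yes

3 | 27. A subgroup of order 3 is {(0,0), (0,1), (0,2)}.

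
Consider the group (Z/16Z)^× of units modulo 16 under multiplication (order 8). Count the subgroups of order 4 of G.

3

|G| = 8 and 4 | 8, so subgroups of order 4 are possible by Lagrange.
The subgroups of order 4 are: {1, 3, 9, 11}; {1, 5, 9, 13}; {1, 7, 9, 15}.
So G has 3 subgroups of order 4.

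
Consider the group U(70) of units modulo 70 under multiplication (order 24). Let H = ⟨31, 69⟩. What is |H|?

12

|⟨31⟩| = 6 and |⟨69⟩| = 2, so |H| is a multiple of lcm(6, 2) = 6 and divides |G| = 24.
Closing under the operation: H = {1, 9, 11, 19, 29, 31, 39, 41, 51, 59, 61, 69}, so |H| = 12.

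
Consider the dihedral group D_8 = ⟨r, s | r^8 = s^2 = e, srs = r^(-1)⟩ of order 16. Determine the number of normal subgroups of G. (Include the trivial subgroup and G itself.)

G has 19 subgroups. Checking conjugation-invariance by order — order 1: 1/1 normal; order 2: 1/9 normal; order 4: 1/5 normal; order 8: 3/3 normal; order 16: 1/1 normal.
Total normal subgroups: 7.

7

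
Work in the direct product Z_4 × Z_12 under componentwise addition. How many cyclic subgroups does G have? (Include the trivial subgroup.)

20

Group the elements of G by the cyclic subgroup they generate; each cyclic subgroup of order d accounts for φ(d) elements.
Cyclic subgroups by order — order 1: 1; order 2: 3; order 3: 1; order 4: 6; order 6: 3; order 12: 6.
Total: 20.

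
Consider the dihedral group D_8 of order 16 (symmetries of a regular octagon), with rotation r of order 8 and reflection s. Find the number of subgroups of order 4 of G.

|G| = 16 and 4 | 16, so subgroups of order 4 are possible by Lagrange.
The subgroups of order 4 are: {e, r^2, r^4, r^6}; {e, r^4, r^2s, r^6s}; {e, r^4, r^3s, r^7s}; {e, r^4, s, r^4s}; … (5 in all).
So G has 5 subgroups of order 4.

5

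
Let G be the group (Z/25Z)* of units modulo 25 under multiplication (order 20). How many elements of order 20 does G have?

8

The elements of order 20 are: 2, 3, 8, 12, 13, 17, 22, 23.
That's 8.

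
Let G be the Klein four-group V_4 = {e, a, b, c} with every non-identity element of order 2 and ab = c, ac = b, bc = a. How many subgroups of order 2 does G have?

3

|G| = 4 and 2 | 4, so subgroups of order 2 are possible by Lagrange.
The subgroups of order 2 are: {e, a}; {e, b}; {e, c}.
So G has 3 subgroups of order 2.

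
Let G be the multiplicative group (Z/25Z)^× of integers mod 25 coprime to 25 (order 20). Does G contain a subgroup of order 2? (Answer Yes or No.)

Yes

2 | 20. A subgroup of order 2 is {1, 24}.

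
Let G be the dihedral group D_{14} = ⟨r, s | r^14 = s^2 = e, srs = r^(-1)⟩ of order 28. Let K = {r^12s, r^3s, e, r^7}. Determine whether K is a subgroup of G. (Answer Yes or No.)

Closure fails: r^12s · r^7 = r^5s ∉ K. So K is not a subgroup.

No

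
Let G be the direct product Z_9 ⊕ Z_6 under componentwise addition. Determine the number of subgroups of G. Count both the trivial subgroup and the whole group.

20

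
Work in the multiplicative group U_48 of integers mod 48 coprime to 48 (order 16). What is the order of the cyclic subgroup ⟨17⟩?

Compute successive powers of 17 mod 48: 17, 1; 17^2 ≡ 1 (mod 48).
So |⟨17⟩| = 2.

2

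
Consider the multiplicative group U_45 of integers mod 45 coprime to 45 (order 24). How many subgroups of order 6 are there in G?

3

|G| = 24 and 6 | 24, so subgroups of order 6 are possible by Lagrange.
The subgroups of order 6 are: {1, 11, 16, 26, 31, 41}; {1, 14, 16, 29, 31, 44}; {1, 4, 16, 19, 31, 34}.
So G has 3 subgroups of order 6.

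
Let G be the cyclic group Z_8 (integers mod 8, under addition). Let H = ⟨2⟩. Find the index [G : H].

2

|⟨2⟩| = 4 and |G| = 8.
By Lagrange, [G : H] = |G|/|H| = 8/4 = 2.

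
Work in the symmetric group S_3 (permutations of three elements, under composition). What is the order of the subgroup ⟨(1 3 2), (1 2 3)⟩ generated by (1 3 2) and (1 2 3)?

|⟨(1 3 2)⟩| = 3 and |⟨(1 2 3)⟩| = 3, so |H| is a multiple of lcm(3, 3) = 3 and divides |G| = 6.
Closing under the operation: H = {e, (1 2 3), (1 3 2)}, so |H| = 3.

3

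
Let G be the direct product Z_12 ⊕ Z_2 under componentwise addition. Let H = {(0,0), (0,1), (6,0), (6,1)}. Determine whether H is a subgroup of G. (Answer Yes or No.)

|H| = 4 divides |G| = 24, consistent with Lagrange.
H contains the identity, every element's inverse is in H, and H is closed under +: it is a subgroup.

Yes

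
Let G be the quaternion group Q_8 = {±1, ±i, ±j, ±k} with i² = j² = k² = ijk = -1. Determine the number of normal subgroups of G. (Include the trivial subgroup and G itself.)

G has 6 subgroups. Checking conjugation-invariance by order — order 1: 1/1 normal; order 2: 1/1 normal; order 4: 3/3 normal; order 8: 1/1 normal.
Total normal subgroups: 6.

6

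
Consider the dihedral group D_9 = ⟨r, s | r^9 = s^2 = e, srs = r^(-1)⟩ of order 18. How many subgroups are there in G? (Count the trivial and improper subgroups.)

16

|G| = 18, so by Lagrange every subgroup order divides 18. Divisors: 1, 2, 3, 6, 9, 18.
Subgroups by order — order 1: 1; order 2: 9; order 3: 1; order 6: 3; order 9: 1; order 18: 1.
Total: 1 + 9 + 1 + 3 + 1 + 1 = 16.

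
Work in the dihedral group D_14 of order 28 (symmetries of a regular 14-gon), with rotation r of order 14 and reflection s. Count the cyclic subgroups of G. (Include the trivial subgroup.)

18

A cyclic subgroup of order d is generated by each of its φ(d) elements of order d, so the cyclic subgroups of order d number (#elements of order d)/φ(d).
Cyclic subgroups by order — order 1: 1; order 2: 15; order 7: 1; order 14: 1.
Total: 18.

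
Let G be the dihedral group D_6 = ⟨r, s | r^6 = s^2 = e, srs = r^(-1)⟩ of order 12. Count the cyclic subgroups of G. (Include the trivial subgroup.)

Each element a generates a cyclic subgroup ⟨a⟩; distinct elements may generate the same one (a cyclic group of order d has φ(d) generators).
Cyclic subgroups by order — order 1: 1; order 2: 7; order 3: 1; order 6: 1.
Total: 10.

10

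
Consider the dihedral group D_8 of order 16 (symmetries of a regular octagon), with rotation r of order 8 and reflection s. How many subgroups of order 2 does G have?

9

|G| = 16 and 2 | 16, so subgroups of order 2 are possible by Lagrange.
The subgroups of order 2 are: {e, r^2s}; {e, r^3s}; {e, r^4}; {e, r^4s}; … (9 in all).
So G has 9 subgroups of order 2.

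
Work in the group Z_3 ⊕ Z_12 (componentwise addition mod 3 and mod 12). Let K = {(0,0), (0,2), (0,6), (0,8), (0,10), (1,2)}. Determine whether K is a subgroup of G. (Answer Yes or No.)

(1,2) ∈ K but its inverse (2,10) ∉ K, so K is not a subgroup.

No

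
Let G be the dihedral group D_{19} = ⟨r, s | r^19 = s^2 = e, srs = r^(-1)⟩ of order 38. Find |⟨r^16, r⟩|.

|⟨r^16⟩| = 19 and |⟨r⟩| = 19, so |H| is a multiple of lcm(19, 19) = 19 and divides |G| = 38.
Closing under the operation: H = {e, r, r^2, r^3, r^4, r^5, r^6, r^7, r^8, r^9, r^10, r^11, r^12, r^13, r^14, r^15, r^16, r^17, r^18}, so |H| = 19.

19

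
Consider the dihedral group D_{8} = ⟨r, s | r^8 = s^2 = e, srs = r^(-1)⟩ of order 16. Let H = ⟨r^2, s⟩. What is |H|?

|⟨r^2⟩| = 4 and |⟨s⟩| = 2, so |H| is a multiple of lcm(4, 2) = 4 and divides |G| = 16.
Closing under the operation: H = {e, r^2, r^4, r^6, s, r^2s, r^4s, r^6s}, so |H| = 8.

8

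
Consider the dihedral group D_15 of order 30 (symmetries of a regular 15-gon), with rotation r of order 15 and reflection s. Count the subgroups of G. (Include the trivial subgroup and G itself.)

28

|G| = 30, so by Lagrange every subgroup order divides 30. Divisors: 1, 2, 3, 5, 6, 10, 15, 30.
Subgroups by order — order 1: 1; order 2: 15; order 3: 1; order 5: 1; order 6: 5; order 10: 3; order 15: 1; order 30: 1.
Total: 1 + 15 + 1 + 1 + 5 + 3 + 1 + 1 = 28.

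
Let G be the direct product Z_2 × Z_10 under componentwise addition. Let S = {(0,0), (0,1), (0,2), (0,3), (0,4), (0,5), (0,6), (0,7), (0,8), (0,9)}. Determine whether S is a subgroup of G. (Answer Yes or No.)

|S| = 10 divides |G| = 20, consistent with Lagrange.
S contains the identity, every element's inverse is in S, and S is closed under +: it is a subgroup.
In fact S = ⟨(0,1)⟩.

Yes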